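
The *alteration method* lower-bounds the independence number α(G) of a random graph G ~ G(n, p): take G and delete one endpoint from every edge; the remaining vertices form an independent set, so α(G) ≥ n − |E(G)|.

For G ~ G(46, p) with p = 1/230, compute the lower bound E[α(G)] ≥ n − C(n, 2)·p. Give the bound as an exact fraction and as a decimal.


E[|E(G)|] = C(46, 2)·p = 1035 · (1/230) = 9/2.
E[α(G)] ≥ n − E[|E(G)|] = 46 − 9/2 = 83/2.
Numerically: ≈ 41.50000.
(This is only a lower bound; the true E[α(G)] may be larger.)

E[α(G)] ≥ 83/2 ≈ 41.50000.


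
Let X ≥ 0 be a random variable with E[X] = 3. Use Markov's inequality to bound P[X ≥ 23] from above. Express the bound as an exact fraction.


μ = E[X] = 3, a = 23.
Markov: P[X ≥ 23] ≤ μ/a = (3)/23 = 3/23.
Numerically: ≈ 0.130.
(Since a = 23 > μ = 3.000, the bound 3/23 is < 1 and informative.)

P[X ≥ 23] ≤ 3/23 ≈ 0.130.


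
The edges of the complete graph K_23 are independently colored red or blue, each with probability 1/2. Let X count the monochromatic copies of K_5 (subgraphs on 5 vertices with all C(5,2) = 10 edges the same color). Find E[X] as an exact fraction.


Let X = Σ_S X_S over the C(23, 5) = 33649 subsets S of size 5, where X_S = 1 if the K_5 on S is monochromatic.
For a fixed S, the K_5 on S has C(5, 2) = 10 edges. P[all 10 edges red] = (1/2)^10, and likewise for blue, so P[monochromatic] = 2·(1/2)^10 = 2^{1 − 10} = 1/512.
By linearity: E[X] = C(23, 5) · 2^{1 − 10} = 33649 · 1/512 = 33649/512.
Numerically: E[X] ≈ 65.72070.

E[X] = C(23,5)·2^(1−C(5,2)) = 33649/512 ≈ 65.72070.


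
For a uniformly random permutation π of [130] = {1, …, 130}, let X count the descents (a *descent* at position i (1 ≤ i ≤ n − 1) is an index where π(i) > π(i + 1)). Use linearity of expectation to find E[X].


Write X = Σ X_I over i = 1, …, 129, with X_I the indicator of one descent.
There are 129 indicators.
For each fixed i, the pair (π(i), π(i+1)) is a uniformly random ordered pair of distinct values from {1, …, 130}; by symmetry P[π(i) > π(i+1)] = 1/2.
By linearity: E[X] = 129 · (1/2) = (130 − 1) · (1/2) = 129/2 ≈ 64.5000.

E[X] = 129/2 = 64.5000.


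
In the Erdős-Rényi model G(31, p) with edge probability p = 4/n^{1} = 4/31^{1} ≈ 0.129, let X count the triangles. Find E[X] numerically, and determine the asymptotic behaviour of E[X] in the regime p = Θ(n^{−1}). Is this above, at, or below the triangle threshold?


Number of potential triangles: C(31, 3) = 4495.
Each occurs with probability p³ ≈ (0.129)³ ≈ 2.14830e-03.
By linearity: E[X] = C(31, 3)·p³ ≈ 4495 · 2.14830e-03 ≈ 9.657.
Here α = 1, so p = 4/n is exactly at the triangle threshold p ~ 1/n. Asymptotically E[X] → c³/6 = 4³/6 = 32/3 ≈ 10.667, a bounded constant. In this regime the triangle count is asymptotically Poisson(c³/6).

E[X] ≈ 9.657; in regime p = Θ(1/n^{1}) E[X] stays bounded (at the triangle threshold p ~ 1/n).


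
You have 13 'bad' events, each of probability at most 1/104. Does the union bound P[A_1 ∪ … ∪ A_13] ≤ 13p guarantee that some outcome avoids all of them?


Union bound: P[∪_{i=1}^{13} A_i] ≤ Σ_i P[A_i] ≤ 13·p = 13·(1/104) = 1/8.
Numerically: 1/8 ≈ 0.125.
Is 1/8 < 1? YES.
Since P[∪ A_i] ≤ 1/8 < 1, the complement has P[∩ A_i^c] ≥ 1 − 1/8 = 7/8 > 0, so some outcome avoids every A_i.

13·p = 1/8 ≈ 0.125; existence CERTIFIED by the union bound.


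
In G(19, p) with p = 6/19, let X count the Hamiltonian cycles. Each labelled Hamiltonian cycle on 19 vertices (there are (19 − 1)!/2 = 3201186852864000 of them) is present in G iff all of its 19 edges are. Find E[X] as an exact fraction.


K_19 has (19 − 1)!/2 = 3201186852864000 labelled Hamiltonian cycles.
For each such Hamiltonian cycle H, let X_H = 1 if all 19 edges of H are present in G. Then P[X_H = 1] = p^{19} = (6/19)^{19} = 609359740010496/1978419655660313589123979.
By linearity of expectation: E[X] = Σ_H E[X_H] = 3201186852864000 · p^{19} = 3201186852864000 · 609359740010496/1978419655660313589123979 = 1950674388386224952567660544000/1978419655660313589123979.
Numerically: E[X] ≈ 9.8598e+05.

E[X] = 3201186852864000 · (6/19)^{19} = 1950674388386224952567660544000/1978419655660313589123979 ≈ 9.8598e+05.


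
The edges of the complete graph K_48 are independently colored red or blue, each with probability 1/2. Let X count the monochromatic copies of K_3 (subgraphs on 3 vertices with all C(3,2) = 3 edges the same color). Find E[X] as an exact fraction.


Let X = Σ_S X_S over the C(48, 3) = 17296 subsets S of size 3, where X_S = 1 if the K_3 on S is monochromatic.
For a fixed S, the K_3 on S has C(3, 2) = 3 edges. P[all 3 edges red] = (1/2)^3, and likewise for blue, so P[monochromatic] = 2·(1/2)^3 = 2^{1 − 3} = 1/4.
By linearity: E[X] = C(48, 3) · 2^{1 − 3} = 17296 · 1/4 = 4324.
Numerically: E[X] ≈ 4324.000.

E[X] = C(48,3)·2^(1−C(3,2)) = 4324 ≈ 4324.000.


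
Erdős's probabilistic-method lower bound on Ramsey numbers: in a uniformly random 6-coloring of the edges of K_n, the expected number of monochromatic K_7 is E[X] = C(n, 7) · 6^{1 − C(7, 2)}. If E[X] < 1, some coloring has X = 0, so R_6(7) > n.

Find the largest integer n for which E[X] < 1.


We need C(n, 7) · 6^{1 − 21} < 1, i.e. C(n, 7) < 6^{21 − 1} = 3656158440062976.
Check values of n near the boundary:
  n = 562: C(562, 7) = 3384017972944752; 3384017972944752 < 3656158440062976? YES
  n = 563: C(563, 7) = 3426622515769596; 3426622515769596 < 3656158440062976? YES
  n = 564: C(564, 7) = 3469685994423792; 3469685994423792 < 3656158440062976? YES
  n = 565: C(565, 7) = 3513212521235560; 3513212521235560 < 3656158440062976? YES
  n = 566: C(566, 7) = 3557206237959440; 3557206237959440 < 3656158440062976? YES
  n = 567: C(567, 7) = 3601671315933933; 3601671315933933 < 3656158440062976? YES
  n = 568: C(568, 7) = 3646611956239704; 3646611956239704 < 3656158440062976? YES
  n = 569: C(569, 7) = 3692032389858348; 3692032389858348 < 3656158440062976? NO
  n = 570: C(570, 7) = 3737936877831720; 3737936877831720 < 3656158440062976? NO
The largest n with C(n, 7) < 3656158440062976 is n = 568 (where E[X] = 16882462760369/16926659444736 ≈ 0.9973889). Hence R_6(7) > 568, i.e. R_6(7) ≥ 569.

Largest n = 568; hence R_6(7) > 568.


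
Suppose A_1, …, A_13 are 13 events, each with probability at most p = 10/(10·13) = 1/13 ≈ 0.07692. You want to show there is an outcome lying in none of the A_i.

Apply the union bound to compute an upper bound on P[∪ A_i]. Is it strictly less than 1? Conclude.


Union bound: P[∪_{i=1}^{13} A_i] ≤ Σ_i P[A_i] ≤ 13·p = 13·(1/13) = 1.
Numerically: 1 ≈ 1.00000.
Is 1 < 1? NO.
Since the bound 1 is ≥ 1, the union bound is uninformative here; it does NOT by itself certify existence.

13·p = 1 ≈ 1.00000; existence NOT certified by the union bound.


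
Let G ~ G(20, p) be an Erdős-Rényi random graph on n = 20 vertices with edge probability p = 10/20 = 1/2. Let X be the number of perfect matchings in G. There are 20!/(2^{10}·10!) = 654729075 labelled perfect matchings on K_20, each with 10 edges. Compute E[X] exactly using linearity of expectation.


K_20 has 20!/(2^{10}·10!) = 654729075 labelled perfect matchings.
For each such perfect matching H, let X_H = 1 if all 10 edges of H are present in G. Then P[X_H = 1] = p^{10} = (1/2)^{10} = 1/1024.
By linearity of expectation: E[X] = Σ_H E[X_H] = 654729075 · p^{10} = 654729075 · 1/1024 = 654729075/1024.
Numerically: E[X] ≈ 6.39e+05.

E[X] = 654729075 · (1/2)^{10} = 654729075/1024 ≈ 6.39e+05.


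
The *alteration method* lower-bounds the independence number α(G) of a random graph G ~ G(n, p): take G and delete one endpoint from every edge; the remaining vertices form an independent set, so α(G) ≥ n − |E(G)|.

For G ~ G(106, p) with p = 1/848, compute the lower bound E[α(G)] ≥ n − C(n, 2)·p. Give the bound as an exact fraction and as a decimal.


E[|E(G)|] = C(106, 2)·p = 5565 · (1/848) = 105/16.
E[α(G)] ≥ n − E[|E(G)|] = 106 − 105/16 = 1591/16.
Numerically: ≈ 99.4375.
(This is only a lower bound; the true E[α(G)] may be larger.)

E[α(G)] ≥ 1591/16 ≈ 99.4375.


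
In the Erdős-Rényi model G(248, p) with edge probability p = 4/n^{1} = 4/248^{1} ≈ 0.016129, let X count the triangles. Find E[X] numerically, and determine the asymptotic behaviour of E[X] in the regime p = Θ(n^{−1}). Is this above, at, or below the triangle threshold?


Number of potential triangles: C(248, 3) = 2511496.
Each occurs with probability p³ ≈ (0.016129)³ ≈ 4.1958981e-06.
By linearity: E[X] = C(248, 3)·p³ ≈ 2511496 · 4.1958981e-06 ≈ 10.53798.
Here α = 1, so p = 4/n is exactly at the triangle threshold p ~ 1/n. Asymptotically E[X] → c³/6 = 4³/6 = 32/3 ≈ 10.66667, a bounded constant. In this regime the triangle count is asymptotically Poisson(c³/6).

E[X] ≈ 10.53798; in regime p = Θ(1/n^{1}) E[X] stays bounded (at the triangle threshold p ~ 1/n).


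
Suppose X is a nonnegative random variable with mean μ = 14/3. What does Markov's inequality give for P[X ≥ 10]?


μ = E[X] = 14/3, a = 10.
Markov: P[X ≥ 10] ≤ μ/a = (14/3)/10 = 7/15.
Numerically: ≈ 0.46667.
(Since a = 10 > μ = 4.66667, the bound 7/15 is < 1 and informative.)

P[X ≥ 10] ≤ 7/15 ≈ 0.46667.


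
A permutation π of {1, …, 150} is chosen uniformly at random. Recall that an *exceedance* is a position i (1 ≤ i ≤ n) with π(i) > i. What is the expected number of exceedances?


Write X = Σ_{i=1}^{150} X_i, where X_i = 1_{π(i) > i}.
For each fixed i, π(i) is uniform over {1, …, 150} (marginal of a uniform permutation), so P[π(i) > i] = (n − i)/n. Summing: Σ_{i=1}^{150} (n − i)/n = (0 + 1 + … + 149)/150 = 150(150 − 1)/(2·150) = (150 − 1)/2.
Hence E[X] = Σ_{i=1}^{150} (150 − i)/150 = 149/2 ≈ 74.500.

E[X] = 149/2 = 74.500.


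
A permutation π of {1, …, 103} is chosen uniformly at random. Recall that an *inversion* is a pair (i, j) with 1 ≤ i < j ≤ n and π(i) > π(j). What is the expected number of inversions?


Write X = Σ X_I over the C(103, 2) = 5253 pairs i < j, with X_I the indicator of one inversion.
There are 5253 indicators.
For each fixed pair i < j, the values π(i) and π(j) are two distinct elements of {1, …, 103} in uniformly random order; by symmetry P[π(i) > π(j)] = 1/2.
By linearity: E[X] = 5253 · (1/2) = C(103, 2) · (1/2) = 5253/2 = 5253/2 ≈ 2626.50000.

E[X] = 5253/2 = 2626.50000.


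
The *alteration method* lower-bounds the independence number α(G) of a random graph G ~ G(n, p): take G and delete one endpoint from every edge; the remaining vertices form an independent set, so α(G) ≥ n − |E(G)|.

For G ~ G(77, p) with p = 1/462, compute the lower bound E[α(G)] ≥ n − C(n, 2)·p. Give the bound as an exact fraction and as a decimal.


E[|E(G)|] = C(77, 2)·p = 2926 · (1/462) = 19/3.
E[α(G)] ≥ n − E[|E(G)|] = 77 − 19/3 = 212/3.
Numerically: ≈ 70.6667.
(This is only a lower bound; the true E[α(G)] may be larger.)

E[α(G)] ≥ 212/3 ≈ 70.6667.


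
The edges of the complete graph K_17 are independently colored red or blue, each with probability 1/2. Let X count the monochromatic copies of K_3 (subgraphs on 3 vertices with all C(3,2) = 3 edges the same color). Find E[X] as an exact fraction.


Let X = Σ_S X_S over the C(17, 3) = 680 subsets S of size 3, where X_S = 1 if the K_3 on S is monochromatic.
For a fixed S, the K_3 on S has C(3, 2) = 3 edges. P[all 3 edges red] = (1/2)^3, and likewise for blue, so P[monochromatic] = 2·(1/2)^3 = 2^{1 − 3} = 1/4.
By linearity of expectation: E[X] = C(17, 3) · 2^{1 − 3} = 680 · 1/4 = 170.
Numerically: E[X] ≈ 170.000000.

E[X] = C(17,3)·2^(1−C(3,2)) = 170 ≈ 170.000000.


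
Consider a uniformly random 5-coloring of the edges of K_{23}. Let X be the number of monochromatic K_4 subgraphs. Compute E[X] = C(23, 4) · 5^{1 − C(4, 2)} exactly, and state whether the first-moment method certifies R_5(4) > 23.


E[X] = C(23, 4) · 5^{1 − 6} = 8855 · 5^{−5} = 8855/3125.
As a reduced fraction: E[X] = 1771/625 ≈ 2.83360.
Is E[X] < 1? NO.
Since E[X] ≥ 1, the first-moment bound is inconclusive at n = 23; it does NOT by itself certify R_5(4) > 23.

E[X] = 1771/625 ≈ 2.83360; E[X] ≥ 1; first-moment method inconclusive here.


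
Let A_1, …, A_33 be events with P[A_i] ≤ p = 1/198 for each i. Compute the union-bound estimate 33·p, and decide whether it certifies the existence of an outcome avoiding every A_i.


Union bound: P[∪_{i=1}^{33} A_i] ≤ Σ_i P[A_i] ≤ 33·p = 33·(1/198) = 1/6.
Numerically: 1/6 ≈ 0.167.
Is 1/6 < 1? YES.
Since P[∪ A_i] ≤ 1/6 < 1, the complement has P[∩ A_i^c] ≥ 1 − 1/6 = 5/6 > 0, so some outcome avoids every A_i.

33·p = 1/6 ≈ 0.167; existence CERTIFIED by the union bound.


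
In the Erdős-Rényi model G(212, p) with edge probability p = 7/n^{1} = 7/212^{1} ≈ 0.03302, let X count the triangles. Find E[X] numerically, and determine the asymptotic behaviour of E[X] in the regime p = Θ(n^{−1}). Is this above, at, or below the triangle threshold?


Number of potential triangles: C(212, 3) = 1565620.
Each occurs with probability p³ ≈ (0.03302)³ ≈ 3.599868e-05.
By linearity: E[X] = C(212, 3)·p³ ≈ 1565620 · 3.599868e-05 ≈ 56.3602.
Here α = 1, so p = 7/n is exactly at the triangle threshold p ~ 1/n. Asymptotically E[X] → c³/6 = 7³/6 = 343/6 ≈ 57.1667, a bounded constant. In this regime the triangle count is asymptotically Poisson(c³/6).

E[X] ≈ 56.3602; in regime p = Θ(1/n^{1}) E[X] stays bounded (at the triangle threshold p ~ 1/n).


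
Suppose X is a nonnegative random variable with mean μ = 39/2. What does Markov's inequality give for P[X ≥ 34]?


μ = E[X] = 39/2, a = 34.
Markov: P[X ≥ 34] ≤ μ/a = (39/2)/34 = 39/68.
Numerically: ≈ 0.574.
(Since a = 34 > μ = 19.500, the bound 39/68 is < 1 and informative.)

P[X ≥ 34] ≤ 39/68 ≈ 0.574.


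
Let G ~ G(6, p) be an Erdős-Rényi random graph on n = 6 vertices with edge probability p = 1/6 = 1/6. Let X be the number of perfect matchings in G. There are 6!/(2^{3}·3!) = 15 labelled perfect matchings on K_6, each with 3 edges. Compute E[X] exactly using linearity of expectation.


K_6 has 6!/(2^{3}·3!) = 15 labelled perfect matchings.
For each such perfect matching H, let X_H = 1 if all 3 edges of H are present in G. Then P[X_H = 1] = p^{3} = (1/6)^{3} = 1/216.
By linearity of expectation: E[X] = Σ_H E[X_H] = 15 · p^{3} = 15 · 1/216 = 5/72.
Numerically: E[X] ≈ 0.069444.

E[X] = 15 · (1/6)^{3} = 5/72 ≈ 0.069444.


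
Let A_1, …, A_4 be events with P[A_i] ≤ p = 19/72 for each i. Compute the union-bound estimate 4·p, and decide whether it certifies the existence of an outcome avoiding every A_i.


Union bound: P[∪_{i=1}^{4} A_i] ≤ Σ_i P[A_i] ≤ 4·p = 4·(19/72) = 19/18.
Numerically: 19/18 ≈ 1.055556.
Is 19/18 < 1? NO.
Since the bound 19/18 is ≥ 1, the union bound is uninformative here; it does NOT by itself certify existence.

4·p = 19/18 ≈ 1.055556; existence NOT certified by the union bound.


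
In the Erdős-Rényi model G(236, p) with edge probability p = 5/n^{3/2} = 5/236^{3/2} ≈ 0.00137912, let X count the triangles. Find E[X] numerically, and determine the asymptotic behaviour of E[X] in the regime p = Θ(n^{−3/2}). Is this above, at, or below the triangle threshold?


Number of potential triangles: C(236, 3) = 2162940.
Each occurs with probability p³ ≈ (0.00137912)³ ≈ 2.62304656e-09.
By linearity: E[X] = C(236, 3)·p³ ≈ 2162940 · 2.62304656e-09 ≈ 0.005673.
Since α = 3/2 > 1, p = c/n^{3/2} = o(1/n) is below the triangle threshold p ~ 1/n. Asymptotically E[X] ~ (c³/6)·n^{3(1−α)} = (5³/6)·n^{-1.5} → 0, so by Markov's inequality G has no triangles w.h.p.

E[X] ≈ 0.005673; in regime p = Θ(1/n^{3/2}) E[X] tends to 0 (below the triangle threshold p ~ 1/n).


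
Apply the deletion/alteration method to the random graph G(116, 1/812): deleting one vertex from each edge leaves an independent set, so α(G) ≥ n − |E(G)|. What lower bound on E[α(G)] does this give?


E[|E(G)|] = C(116, 2)·p = 6670 · (1/812) = 115/14.
E[α(G)] ≥ n − E[|E(G)|] = 116 − 115/14 = 1509/14.
Numerically: ≈ 107.786.
(This is only a lower bound; the true E[α(G)] may be larger.)

E[α(G)] ≥ 1509/14 ≈ 107.786.


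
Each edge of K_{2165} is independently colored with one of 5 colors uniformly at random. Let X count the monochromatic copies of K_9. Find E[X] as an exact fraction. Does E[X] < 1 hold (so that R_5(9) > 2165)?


E[X] = C(2165, 9) · 5^{1 − 36} = 2832220612024886803272630 · 5^{−35} = 2832220612024886803272630/2910383045673370361328125.
As a reduced fraction: E[X] = 566444122404977360654526/582076609134674072265625 ≈ 0.973144.
Is E[X] < 1? YES.
Since E[X] < 1, there exists a 5-coloring of K_{2165} with no monochromatic K_9; hence R_5(9) > 2165.

E[X] = 566444122404977360654526/582076609134674072265625 ≈ 0.973144; E[X] < 1, so R_5(9) > 2165.


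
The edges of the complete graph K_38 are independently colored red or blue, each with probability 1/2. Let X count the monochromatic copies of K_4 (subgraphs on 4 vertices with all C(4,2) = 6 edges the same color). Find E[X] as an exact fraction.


Let X = Σ_S X_S over the C(38, 4) = 73815 subsets S of size 4, where X_S = 1 if the K_4 on S is monochromatic.
For a fixed S, the K_4 on S has C(4, 2) = 6 edges. P[all 6 edges red] = (1/2)^6, and likewise for blue, so P[monochromatic] = 2·(1/2)^6 = 2^{1 − 6} = 1/32.
By linearity of expectation: E[X] = C(38, 4) · 2^{1 − 6} = 73815 · 1/32 = 73815/32.
Numerically: E[X] ≈ 2306.719.

E[X] = C(38,4)·2^(1−C(4,2)) = 73815/32 ≈ 2306.719.


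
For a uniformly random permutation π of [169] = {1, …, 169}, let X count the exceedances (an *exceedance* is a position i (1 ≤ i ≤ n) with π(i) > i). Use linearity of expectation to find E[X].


Write X = Σ_{i=1}^{169} X_i, where X_i = 1_{π(i) > i}.
For each fixed i, π(i) is uniform over {1, …, 169} (marginal of a uniform permutation), so P[π(i) > i] = (n − i)/n. Summing: Σ_{i=1}^{169} (n − i)/n = (0 + 1 + … + 168)/169 = 169(169 − 1)/(2·169) = (169 − 1)/2.
Hence E[X] = Σ_{i=1}^{169} (169 − i)/169 = 84 ≈ 84.00000.

E[X] = 84 = 84.00000.


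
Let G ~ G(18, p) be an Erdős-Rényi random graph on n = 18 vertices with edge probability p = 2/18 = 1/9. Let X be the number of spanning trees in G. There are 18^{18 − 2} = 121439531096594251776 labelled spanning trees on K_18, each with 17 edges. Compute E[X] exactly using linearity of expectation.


K_18 has 18^{18 − 2} = 121439531096594251776 labelled spanning trees.
For each such spanning tree H, let X_H = 1 if all 17 edges of H are present in G. Then P[X_H = 1] = p^{17} = (1/9)^{17} = 1/16677181699666569.
By linearity: E[X] = Σ_H E[X_H] = 121439531096594251776 · p^{17} = 121439531096594251776 · 1/16677181699666569 = 65536/9.
Numerically: E[X] ≈ 7.28e+03.

E[X] = 121439531096594251776 · (1/9)^{17} = 65536/9 ≈ 7.28e+03.


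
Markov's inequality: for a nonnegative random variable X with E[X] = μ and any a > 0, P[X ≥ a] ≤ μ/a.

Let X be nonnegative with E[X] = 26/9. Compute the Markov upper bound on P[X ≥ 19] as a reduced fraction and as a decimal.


μ = E[X] = 26/9, a = 19.
Markov: P[X ≥ 19] ≤ μ/a = (26/9)/19 = 26/171.
Numerically: ≈ 0.15205.
(Since a = 19 > μ = 2.88889, the bound 26/171 is < 1 and informative.)

P[X ≥ 19] ≤ 26/171 ≈ 0.15205.


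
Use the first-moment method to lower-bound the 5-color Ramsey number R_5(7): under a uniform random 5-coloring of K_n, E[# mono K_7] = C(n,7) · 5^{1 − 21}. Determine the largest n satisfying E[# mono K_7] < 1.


We need C(n, 7) · 5^{1 − 21} < 1, i.e. C(n, 7) < 5^{21 − 1} = 95367431640625.
Check values of n near the boundary:
  n = 336: C(336, 7) = 90079147136880; 90079147136880 < 95367431640625? YES
  n = 337: C(337, 7) = 91989916924632; 91989916924632 < 95367431640625? YES
  n = 338: C(338, 7) = 93935323022736; 93935323022736 < 95367431640625? YES
  n = 339: C(339, 7) = 95915887062372; 95915887062372 < 95367431640625? NO
  n = 340: C(340, 7) = 97932136940560; 97932136940560 < 95367431640625? NO
The largest n with C(n, 7) < 95367431640625 is n = 338 (where E[X] = 93935323022736/95367431640625 ≈ 0.9850). Hence R_5(7) > 338, i.e. R_5(7) ≥ 339.

Largest n = 338; hence R_5(7) > 338.


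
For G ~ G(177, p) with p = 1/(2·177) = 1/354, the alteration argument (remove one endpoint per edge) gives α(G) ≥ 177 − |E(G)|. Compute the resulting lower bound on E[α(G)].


E[|E(G)|] = C(177, 2)·p = 15576 · (1/354) = 44.
E[α(G)] ≥ n − E[|E(G)|] = 177 − 44 = 133.
Numerically: ≈ 133.0000.
(This is only a lower bound; the true E[α(G)] may be larger.)

E[α(G)] ≥ 133 ≈ 133.0000.


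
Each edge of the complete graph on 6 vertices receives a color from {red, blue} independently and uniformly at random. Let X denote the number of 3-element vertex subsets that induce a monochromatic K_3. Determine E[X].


Let X = Σ_S X_S over the C(6, 3) = 20 subsets S of size 3, where X_S = 1 if the K_3 on S is monochromatic.
For a fixed S, the K_3 on S has C(3, 2) = 3 edges. P[all 3 edges red] = (1/2)^3, and likewise for blue, so P[monochromatic] = 2·(1/2)^3 = 2^{1 − 3} = 1/4.
Summing: E[X] = C(6, 3) · 2^{1 − 3} = 20 · 1/4 = 5.
Numerically: E[X] ≈ 5.000000.

E[X] = C(6,3)·2^(1−C(3,2)) = 5 ≈ 5.000000.


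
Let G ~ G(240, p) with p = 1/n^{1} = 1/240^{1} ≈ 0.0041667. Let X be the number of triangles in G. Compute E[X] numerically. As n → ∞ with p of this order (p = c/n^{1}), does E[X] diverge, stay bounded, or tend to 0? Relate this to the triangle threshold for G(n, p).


Number of potential triangles: C(240, 3) = 2275280.
Each occurs with probability p³ ≈ (0.0041667)³ ≈ 7.2337963e-08.
By linearity: E[X] = C(240, 3)·p³ ≈ 2275280 · 7.2337963e-08 ≈ 0.16459.
Here α = 1, so p = 1/n is exactly at the triangle threshold p ~ 1/n. Asymptotically E[X] → c³/6 = 1³/6 = 1/6 ≈ 0.16667, a bounded constant. In this regime the triangle count is asymptotically Poisson(c³/6).

E[X] ≈ 0.16459; in regime p = Θ(1/n^{1}) E[X] stays bounded (at the triangle threshold p ~ 1/n).


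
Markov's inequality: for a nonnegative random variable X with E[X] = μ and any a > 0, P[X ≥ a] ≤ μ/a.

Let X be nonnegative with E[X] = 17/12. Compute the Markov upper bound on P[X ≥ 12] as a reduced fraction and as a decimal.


μ = E[X] = 17/12, a = 12.
Markov: P[X ≥ 12] ≤ μ/a = (17/12)/12 = 17/144.
Numerically: ≈ 0.1181.
(Since a = 12 > μ = 1.4167, the bound 17/144 is < 1 and informative.)

P[X ≥ 12] ≤ 17/144 ≈ 0.1181.


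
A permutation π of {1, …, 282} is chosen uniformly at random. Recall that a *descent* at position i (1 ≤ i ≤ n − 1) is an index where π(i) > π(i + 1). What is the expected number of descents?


Write X = Σ X_I over i = 1, …, 281, with X_I the indicator of one descent.
There are 281 indicators.
For each fixed i, the pair (π(i), π(i+1)) is a uniformly random ordered pair of distinct values from {1, …, 282}; by symmetry P[π(i) > π(i+1)] = 1/2.
By linearity: E[X] = 281 · (1/2) = (282 − 1) · (1/2) = 281/2 ≈ 140.50000.

E[X] = 281/2 = 140.50000.


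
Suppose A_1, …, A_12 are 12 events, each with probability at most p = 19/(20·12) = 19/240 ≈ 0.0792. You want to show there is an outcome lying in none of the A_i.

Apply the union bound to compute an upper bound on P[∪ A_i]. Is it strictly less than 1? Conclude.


Union bound: P[∪_{i=1}^{12} A_i] ≤ Σ_i P[A_i] ≤ 12·p = 12·(19/240) = 19/20.
Numerically: 19/20 ≈ 0.9500.
Is 19/20 < 1? YES.
Since P[∪ A_i] ≤ 19/20 < 1, the complement has P[∩ A_i^c] ≥ 1 − 19/20 = 1/20 > 0, so some outcome avoids every A_i.

12·p = 19/20 ≈ 0.9500; existence CERTIFIED by the union bound.


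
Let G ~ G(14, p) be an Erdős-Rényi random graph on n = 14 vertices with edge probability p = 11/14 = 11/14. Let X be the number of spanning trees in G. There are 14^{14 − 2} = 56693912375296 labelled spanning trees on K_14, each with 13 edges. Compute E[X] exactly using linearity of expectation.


K_14 has 14^{14 − 2} = 56693912375296 labelled spanning trees.
For each such spanning tree H, let X_H = 1 if all 13 edges of H are present in G. Then P[X_H = 1] = p^{13} = (11/14)^{13} = 34522712143931/793714773254144.
Summing the indicators: E[X] = Σ_H E[X_H] = 56693912375296 · p^{13} = 56693912375296 · 34522712143931/793714773254144 = 34522712143931/14.
Numerically: E[X] ≈ 2.466e+12.

E[X] = 56693912375296 · (11/14)^{13} = 34522712143931/14 ≈ 2.466e+12.


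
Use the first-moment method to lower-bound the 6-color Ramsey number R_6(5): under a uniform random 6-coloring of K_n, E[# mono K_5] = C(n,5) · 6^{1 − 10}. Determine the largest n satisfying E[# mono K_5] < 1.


We need C(n, 5) · 6^{1 − 10} < 1, i.e. C(n, 5) < 6^{10 − 1} = 10077696.
Check values of n near the boundary:
  n = 64: C(64, 5) = 7624512; 7624512 < 10077696? YES
  n = 65: C(65, 5) = 8259888; 8259888 < 10077696? YES
  n = 66: C(66, 5) = 8936928; 8936928 < 10077696? YES
  n = 67: C(67, 5) = 9657648; 9657648 < 10077696? YES
  n = 68: C(68, 5) = 10424128; 10424128 < 10077696? NO
  n = 69: C(69, 5) = 11238513; 11238513 < 10077696? NO
The largest n with C(n, 5) < 10077696 is n = 67 (where E[X] = 67067/69984 ≈ 0.958319). Hence R_6(5) > 67, i.e. R_6(5) ≥ 68.

Largest n = 67; hence R_6(5) > 67.


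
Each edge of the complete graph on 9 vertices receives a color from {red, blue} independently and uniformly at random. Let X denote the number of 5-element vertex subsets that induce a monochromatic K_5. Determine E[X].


Let X = Σ_S X_S over the C(9, 5) = 126 subsets S of size 5, where X_S = 1 if the K_5 on S is monochromatic.
For a fixed S, the K_5 on S has C(5, 2) = 10 edges. P[all 10 edges red] = (1/2)^10, and likewise for blue, so P[monochromatic] = 2·(1/2)^10 = 2^{1 − 10} = 1/512.
Summing: E[X] = C(9, 5) · 2^{1 − 10} = 126 · 1/512 = 63/256.
Numerically: E[X] ≈ 0.246094.

E[X] = C(9,5)·2^(1−C(5,2)) = 63/256 ≈ 0.246094.


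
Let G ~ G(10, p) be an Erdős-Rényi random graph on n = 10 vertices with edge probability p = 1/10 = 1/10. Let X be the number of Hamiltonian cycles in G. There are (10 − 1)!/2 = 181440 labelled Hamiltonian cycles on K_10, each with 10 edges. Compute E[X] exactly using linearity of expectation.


K_10 has (10 − 1)!/2 = 181440 labelled Hamiltonian cycles.
For each such Hamiltonian cycle H, let X_H = 1 if all 10 edges of H are present in G. Then P[X_H = 1] = p^{10} = (1/10)^{10} = 1/10000000000.
Summing the indicators: E[X] = Σ_H E[X_H] = 181440 · p^{10} = 181440 · 1/10000000000 = 567/31250000.
Numerically: E[X] ≈ 1.8144e-05.

E[X] = 181440 · (1/10)^{10} = 567/31250000 ≈ 1.8144e-05.


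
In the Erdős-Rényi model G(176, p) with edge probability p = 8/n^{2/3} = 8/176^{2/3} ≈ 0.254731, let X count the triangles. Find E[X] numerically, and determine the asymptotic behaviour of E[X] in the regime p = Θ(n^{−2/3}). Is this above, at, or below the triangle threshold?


Number of potential triangles: C(176, 3) = 893200.
Each occurs with probability p³ ≈ (0.254731)³ ≈ 1.65289256e-02.
By linearity: E[X] = C(176, 3)·p³ ≈ 893200 · 1.65289256e-02 ≈ 14763.636364.
Since α = 2/3 < 1, p = c/n^{2/3} ≫ 1/n is above the triangle threshold p ~ 1/n. Asymptotically E[X] ~ (c³/6)·n^{3(1−α)} = (8³/6)·n^{1} → ∞; triangles are abundant w.h.p.

E[X] ≈ 14763.636364; in regime p = Θ(1/n^{2/3}) E[X] diverges (above the triangle threshold p ~ 1/n).


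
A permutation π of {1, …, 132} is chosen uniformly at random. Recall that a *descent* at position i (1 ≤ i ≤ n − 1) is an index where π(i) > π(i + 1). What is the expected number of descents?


Write X = Σ X_I over i = 1, …, 131, with X_I the indicator of one descent.
There are 131 indicators.
For each fixed i, the pair (π(i), π(i+1)) is a uniformly random ordered pair of distinct values from {1, …, 132}; by symmetry P[π(i) > π(i+1)] = 1/2.
By linearity: E[X] = 131 · (1/2) = (132 − 1) · (1/2) = 131/2 ≈ 65.500.

E[X] = 131/2 = 65.500.


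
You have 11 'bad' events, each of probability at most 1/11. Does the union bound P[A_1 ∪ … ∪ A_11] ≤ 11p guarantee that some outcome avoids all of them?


Union bound: P[∪_{i=1}^{11} A_i] ≤ Σ_i P[A_i] ≤ 11·p = 11·(1/11) = 1.
Numerically: 1 ≈ 1.0000.
Is 1 < 1? NO.
Since the bound 1 is ≥ 1, the union bound is uninformative here; it does NOT by itself certify existence.

11·p = 1 ≈ 1.0000; existence NOT certified by the union bound.


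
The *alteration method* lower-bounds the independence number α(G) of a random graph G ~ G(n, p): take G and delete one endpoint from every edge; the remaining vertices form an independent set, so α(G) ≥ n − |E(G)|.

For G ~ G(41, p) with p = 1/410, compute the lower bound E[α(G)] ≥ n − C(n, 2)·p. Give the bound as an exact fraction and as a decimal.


E[|E(G)|] = C(41, 2)·p = 820 · (1/410) = 2.
E[α(G)] ≥ n − E[|E(G)|] = 41 − 2 = 39.
Numerically: ≈ 39.000.
(This is only a lower bound; the true E[α(G)] may be larger.)

E[α(G)] ≥ 39 ≈ 39.000.


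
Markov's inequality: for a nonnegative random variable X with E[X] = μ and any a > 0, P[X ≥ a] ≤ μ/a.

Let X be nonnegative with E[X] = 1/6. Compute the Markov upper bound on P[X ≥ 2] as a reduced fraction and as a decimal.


μ = E[X] = 1/6, a = 2.
Markov: P[X ≥ 2] ≤ μ/a = (1/6)/2 = 1/12.
Numerically: ≈ 0.083333.
(Since a = 2 > μ = 0.166667, the bound 1/12 is < 1 and informative.)

P[X ≥ 2] ≤ 1/12 ≈ 0.083333.


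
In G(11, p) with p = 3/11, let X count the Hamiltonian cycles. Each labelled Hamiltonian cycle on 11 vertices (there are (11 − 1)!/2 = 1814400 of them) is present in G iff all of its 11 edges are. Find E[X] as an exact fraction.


K_11 has (11 − 1)!/2 = 1814400 labelled Hamiltonian cycles.
For each such Hamiltonian cycle H, let X_H = 1 if all 11 edges of H are present in G. Then P[X_H = 1] = p^{11} = (3/11)^{11} = 177147/285311670611.
Summing the indicators: E[X] = Σ_H E[X_H] = 1814400 · p^{11} = 1814400 · 177147/285311670611 = 321415516800/285311670611.
Numerically: E[X] ≈ 1.1265.

E[X] = 1814400 · (3/11)^{11} = 321415516800/285311670611 ≈ 1.1265.


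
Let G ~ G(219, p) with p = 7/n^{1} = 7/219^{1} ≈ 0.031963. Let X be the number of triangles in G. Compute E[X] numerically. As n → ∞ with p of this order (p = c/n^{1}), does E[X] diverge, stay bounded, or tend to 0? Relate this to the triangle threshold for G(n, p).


Number of potential triangles: C(219, 3) = 1726669.
Each occurs with probability p³ ≈ (0.031963)³ ≈ 3.2655909e-05.
By linearity: E[X] = C(219, 3)·p³ ≈ 1726669 · 3.2655909e-05 ≈ 56.38595.
Here α = 1, so p = 7/n is exactly at the triangle threshold p ~ 1/n. Asymptotically E[X] → c³/6 = 7³/6 = 343/6 ≈ 57.16667, a bounded constant. In this regime the triangle count is asymptotically Poisson(c³/6).

E[X] ≈ 56.38595; in regime p = Θ(1/n^{1}) E[X] stays bounded (at the triangle threshold p ~ 1/n).


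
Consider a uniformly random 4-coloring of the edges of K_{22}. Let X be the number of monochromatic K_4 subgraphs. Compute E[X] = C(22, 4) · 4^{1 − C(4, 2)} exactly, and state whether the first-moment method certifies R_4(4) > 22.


E[X] = C(22, 4) · 4^{1 − 6} = 7315 · 4^{−5} = 7315/1024.
As a reduced fraction: E[X] = 7315/1024 ≈ 7.1436.
Is E[X] < 1? NO.
Since E[X] ≥ 1, the first-moment bound is inconclusive at n = 22; it does NOT by itself certify R_4(4) > 22.

E[X] = 7315/1024 ≈ 7.1436; E[X] ≥ 1; first-moment method inconclusive here.


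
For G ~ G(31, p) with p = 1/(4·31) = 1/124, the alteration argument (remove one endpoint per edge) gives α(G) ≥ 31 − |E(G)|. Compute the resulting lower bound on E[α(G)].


E[|E(G)|] = C(31, 2)·p = 465 · (1/124) = 15/4.
E[α(G)] ≥ n − E[|E(G)|] = 31 − 15/4 = 109/4.
Numerically: ≈ 27.25000.
(This is only a lower bound; the true E[α(G)] may be larger.)

E[α(G)] ≥ 109/4 ≈ 27.25000.


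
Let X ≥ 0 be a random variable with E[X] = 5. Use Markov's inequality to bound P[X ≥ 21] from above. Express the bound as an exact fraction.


μ = E[X] = 5, a = 21.
Markov: P[X ≥ 21] ≤ μ/a = (5)/21 = 5/21.
Numerically: ≈ 0.23810.
(Since a = 21 > μ = 5.00000, the bound 5/21 is < 1 and informative.)

P[X ≥ 21] ≤ 5/21 ≈ 0.23810.


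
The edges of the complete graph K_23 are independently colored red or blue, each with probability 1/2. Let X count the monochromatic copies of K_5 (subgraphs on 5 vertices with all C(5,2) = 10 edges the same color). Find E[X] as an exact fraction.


Let X = Σ_S X_S over the C(23, 5) = 33649 subsets S of size 5, where X_S = 1 if the K_5 on S is monochromatic.
For a fixed S, the K_5 on S has C(5, 2) = 10 edges. P[all 10 edges red] = (1/2)^10, and likewise for blue, so P[monochromatic] = 2·(1/2)^10 = 2^{1 − 10} = 1/512.
By linearity: E[X] = C(23, 5) · 2^{1 − 10} = 33649 · 1/512 = 33649/512.
Numerically: E[X] ≈ 65.72070.

E[X] = C(23,5)·2^(1−C(5,2)) = 33649/512 ≈ 65.72070.


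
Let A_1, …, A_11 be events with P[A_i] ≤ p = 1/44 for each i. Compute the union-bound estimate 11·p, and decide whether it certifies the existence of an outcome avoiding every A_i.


Union bound: P[∪_{i=1}^{11} A_i] ≤ Σ_i P[A_i] ≤ 11·p = 11·(1/44) = 1/4.
Numerically: 1/4 ≈ 0.2500000.
Is 1/4 < 1? YES.
Since P[∪ A_i] ≤ 1/4 < 1, the complement has P[∩ A_i^c] ≥ 1 − 1/4 = 3/4 > 0, so some outcome avoids every A_i.

11·p = 1/4 ≈ 0.2500000; existence CERTIFIED by the union bound.


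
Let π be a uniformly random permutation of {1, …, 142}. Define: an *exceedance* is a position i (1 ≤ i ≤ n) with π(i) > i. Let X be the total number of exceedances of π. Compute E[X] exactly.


Write X = Σ_{i=1}^{142} X_i, where X_i = 1_{π(i) > i}.
For each fixed i, π(i) is uniform over {1, …, 142} (marginal of a uniform permutation), so P[π(i) > i] = (n − i)/n. Summing: Σ_{i=1}^{142} (n − i)/n = (0 + 1 + … + 141)/142 = 142(142 − 1)/(2·142) = (142 − 1)/2.
Hence E[X] = Σ_{i=1}^{142} (142 − i)/142 = 141/2 ≈ 70.5000.

E[X] = 141/2 = 70.5000.


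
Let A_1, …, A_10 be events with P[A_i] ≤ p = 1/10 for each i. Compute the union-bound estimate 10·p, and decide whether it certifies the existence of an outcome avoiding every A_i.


Union bound: P[∪_{i=1}^{10} A_i] ≤ Σ_i P[A_i] ≤ 10·p = 10·(1/10) = 1.
Numerically: 1 ≈ 1.00000.
Is 1 < 1? NO.
Since the bound 1 is ≥ 1, the union bound is uninformative here; it does NOT by itself certify existence.

10·p = 1 ≈ 1.00000; existence NOT certified by the union bound.


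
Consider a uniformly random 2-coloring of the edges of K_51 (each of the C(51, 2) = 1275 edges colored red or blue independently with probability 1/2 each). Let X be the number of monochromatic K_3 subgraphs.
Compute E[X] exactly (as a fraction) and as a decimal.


Let X = Σ_S X_S over the C(51, 3) = 20825 subsets S of size 3, where X_S = 1 if the K_3 on S is monochromatic.
For a fixed S, the K_3 on S has C(3, 2) = 3 edges. P[all 3 edges red] = (1/2)^3, and likewise for blue, so P[monochromatic] = 2·(1/2)^3 = 2^{1 − 3} = 1/4.
By linearity of expectation: E[X] = C(51, 3) · 2^{1 − 3} = 20825 · 1/4 = 20825/4.
Numerically: E[X] ≈ 5206.250000.

E[X] = C(51,3)·2^(1−C(3,2)) = 20825/4 ≈ 5206.250000.


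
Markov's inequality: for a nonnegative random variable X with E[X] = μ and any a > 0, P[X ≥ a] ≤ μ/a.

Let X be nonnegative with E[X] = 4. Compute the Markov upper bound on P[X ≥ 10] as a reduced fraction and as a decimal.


μ = E[X] = 4, a = 10.
Markov: P[X ≥ 10] ≤ μ/a = (4)/10 = 2/5.
Numerically: ≈ 0.400000.
(Since a = 10 > μ = 4.000000, the bound 2/5 is < 1 and informative.)

P[X ≥ 10] ≤ 2/5 ≈ 0.400000.


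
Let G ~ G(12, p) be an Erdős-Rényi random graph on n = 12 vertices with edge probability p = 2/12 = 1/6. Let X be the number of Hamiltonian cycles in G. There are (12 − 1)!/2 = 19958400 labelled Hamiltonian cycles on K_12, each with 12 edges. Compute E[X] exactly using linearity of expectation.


K_12 has (12 − 1)!/2 = 19958400 labelled Hamiltonian cycles.
For each such Hamiltonian cycle H, let X_H = 1 if all 12 edges of H are present in G. Then P[X_H = 1] = p^{12} = (1/6)^{12} = 1/2176782336.
Summing the indicators: E[X] = Σ_H E[X_H] = 19958400 · p^{12} = 19958400 · 1/2176782336 = 1925/209952.
Numerically: E[X] ≈ 0.009169.

E[X] = 19958400 · (1/6)^{12} = 1925/209952 ≈ 0.009169.


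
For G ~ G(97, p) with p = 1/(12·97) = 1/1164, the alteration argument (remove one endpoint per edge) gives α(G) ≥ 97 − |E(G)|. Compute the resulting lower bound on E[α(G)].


E[|E(G)|] = C(97, 2)·p = 4656 · (1/1164) = 4.
E[α(G)] ≥ n − E[|E(G)|] = 97 − 4 = 93.
Numerically: ≈ 93.0000.
(This is only a lower bound; the true E[α(G)] may be larger.)

E[α(G)] ≥ 93 ≈ 93.0000.


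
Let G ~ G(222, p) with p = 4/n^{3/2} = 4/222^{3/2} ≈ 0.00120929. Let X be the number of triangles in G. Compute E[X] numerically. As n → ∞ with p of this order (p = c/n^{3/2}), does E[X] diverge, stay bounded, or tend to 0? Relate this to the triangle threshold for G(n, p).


Number of potential triangles: C(222, 3) = 1798940.
Each occurs with probability p³ ≈ (0.00120929)³ ≈ 1.76844513e-09.
By linearity: E[X] = C(222, 3)·p³ ≈ 1798940 · 1.76844513e-09 ≈ 0.003181.
Since α = 3/2 > 1, p = c/n^{3/2} = o(1/n) is below the triangle threshold p ~ 1/n. Asymptotically E[X] ~ (c³/6)·n^{3(1−α)} = (4³/6)·n^{-1.5} → 0, so by Markov's inequality G has no triangles w.h.p.

E[X] ≈ 0.003181; in regime p = Θ(1/n^{3/2}) E[X] tends to 0 (below the triangle threshold p ~ 1/n).


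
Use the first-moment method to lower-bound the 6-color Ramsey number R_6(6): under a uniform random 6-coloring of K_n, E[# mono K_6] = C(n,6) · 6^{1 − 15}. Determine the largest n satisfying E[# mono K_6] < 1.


We need C(n, 6) · 6^{1 − 15} < 1, i.e. C(n, 6) < 6^{15 − 1} = 78364164096.
Check values of n near the boundary:
  n = 196: C(196, 6) = 72887293024; 72887293024 < 78364164096? YES
  n = 197: C(197, 6) = 75176946208; 75176946208 < 78364164096? YES
  n = 198: C(198, 6) = 77526225777; 77526225777 < 78364164096? YES
  n = 199: C(199, 6) = 79936367511; 79936367511 < 78364164096? NO
  n = 200: C(200, 6) = 82408626300; 82408626300 < 78364164096? NO
  n = 201: C(201, 6) = 84944276340; 84944276340 < 78364164096? NO
The largest n with C(n, 6) < 78364164096 is n = 198 (where E[X] = 25842075259/26121388032 ≈ 0.9893). Hence R_6(6) > 198, i.e. R_6(6) ≥ 199.

Largest n = 198; hence R_6(6) > 198.


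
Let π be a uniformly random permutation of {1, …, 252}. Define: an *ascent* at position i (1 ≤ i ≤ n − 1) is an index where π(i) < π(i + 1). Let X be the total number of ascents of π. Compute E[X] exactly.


Write X = Σ X_I over i = 1, …, 251, with X_I the indicator of one ascent.
There are 251 indicators.
For each fixed i, the pair (π(i), π(i+1)) is a uniformly random ordered pair of distinct values from {1, …, 252}; by symmetry P[π(i) < π(i+1)] = 1/2.
By linearity: E[X] = 251 · (1/2) = (252 − 1) · (1/2) = 251/2 ≈ 125.500.

E[X] = 251/2 = 125.500.


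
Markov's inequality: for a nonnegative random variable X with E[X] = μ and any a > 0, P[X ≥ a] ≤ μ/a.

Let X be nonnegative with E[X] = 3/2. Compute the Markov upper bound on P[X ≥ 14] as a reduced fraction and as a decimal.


μ = E[X] = 3/2, a = 14.
Markov: P[X ≥ 14] ≤ μ/a = (3/2)/14 = 3/28.
Numerically: ≈ 0.1071.
(Since a = 14 > μ = 1.5000, the bound 3/28 is < 1 and informative.)

P[X ≥ 14] ≤ 3/28 ≈ 0.1071.


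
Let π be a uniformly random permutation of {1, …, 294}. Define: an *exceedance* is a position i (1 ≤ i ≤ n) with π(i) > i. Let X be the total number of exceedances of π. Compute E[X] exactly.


Write X = Σ_{i=1}^{294} X_i, where X_i = 1_{π(i) > i}.
For each fixed i, π(i) is uniform over {1, …, 294} (marginal of a uniform permutation), so P[π(i) > i] = (n − i)/n. Summing: Σ_{i=1}^{294} (n − i)/n = (0 + 1 + … + 293)/294 = 294(294 − 1)/(2·294) = (294 − 1)/2.
Hence E[X] = Σ_{i=1}^{294} (294 − i)/294 = 293/2 ≈ 146.500.

E[X] = 293/2 = 146.500.
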